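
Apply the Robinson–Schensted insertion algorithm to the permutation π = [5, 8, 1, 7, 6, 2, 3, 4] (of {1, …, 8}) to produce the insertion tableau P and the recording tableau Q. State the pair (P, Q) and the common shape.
P = [1, 2, 3, 4] / [5, 6] / [7] / [8];  Q = [1, 2, 7, 8] / [3, 4] / [5] / [6];  common shape = (4, 2, 1, 1)

Row-insert the values π_1, π_2, … into P one at a time, bumping the leftmost entry strictly greater than the inserted value down to the next row. The recording tableau Q records, in position (i, j), the step at which that cell was added to P.
  Insert 5 (step 1): P = [5];  Q = [1]
  Insert 8 (step 2): P = [5, 8];  Q = [1, 2]
  Insert 1 (step 3): P = [1, 8] / [5];  Q = [1, 2] / [3]
  Insert 7 (step 4): P = [1, 7] / [5, 8];  Q = [1, 2] / [3, 4]
  Insert 6 (step 5): P = [1, 6] / [5, 7] / [8];  Q = [1, 2] / [3, 4] / [5]
  Insert 2 (step 6): P = [1, 2] / [5, 6] / [7] / [8];  Q = [1, 2] / [3, 4] / [5] / [6]
  Insert 3 (step 7): P = [1, 2, 3] / [5, 6] / [7] / [8];  Q = [1, 2, 7] / [3, 4] / [5] / [6]
  Insert 4 (step 8): P = [1, 2, 3, 4] / [5, 6] / [7] / [8];  Q = [1, 2, 7, 8] / [3, 4] / [5] / [6]
Final shape: (4, 2, 1, 1).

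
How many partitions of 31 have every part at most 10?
p(31, parts ≤ 10) = 4242

Use the recurrence p(n, m) = p(n, m−1) + p(n−m, m): either the largest part is < m (count p(n, m−1)) or the largest part is exactly m (remove one copy of m, count p(n−m, m)). With p(0, ·) = 1 this gives p(31, parts ≤ 10) = 4242. (By conjugating Young diagrams, this also counts partitions of 31 into at most 10 parts.)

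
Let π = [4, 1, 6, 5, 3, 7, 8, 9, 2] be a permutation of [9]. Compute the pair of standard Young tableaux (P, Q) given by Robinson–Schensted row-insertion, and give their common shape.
P = [1, 2, 7, 8, 9] / [3, 5] / [4] / [6];  Q = [1, 3, 6, 7, 8] / [2, 4] / [5] / [9];  common shape = (5, 2, 1, 1)

Row-insert the values π_1, π_2, … into P one at a time, bumping the leftmost entry strictly greater than the inserted value down to the next row. The recording tableau Q records, in position (i, j), the step at which that cell was added to P.
  Insert 4 (step 1): P = [4];  Q = [1]
  Insert 1 (step 2): P = [1] / [4];  Q = [1] / [2]
  Insert 6 (step 3): P = [1, 6] / [4];  Q = [1, 3] / [2]
  Insert 5 (step 4): P = [1, 5] / [4, 6];  Q = [1, 3] / [2, 4]
  Insert 3 (step 5): P = [1, 3] / [4, 5] / [6];  Q = [1, 3] / [2, 4] / [5]
  Insert 7 (step 6): P = [1, 3, 7] / [4, 5] / [6];  Q = [1, 3, 6] / [2, 4] / [5]
  Insert 8 (step 7): P = [1, 3, 7, 8] / [4, 5] / [6];  Q = [1, 3, 6, 7] / [2, 4] / [5]
  Insert 9 (step 8): P = [1, 3, 7, 8, 9] / [4, 5] / [6];  Q = [1, 3, 6, 7, 8] / [2, 4] / [5]
  Insert 2 (step 9): P = [1, 2, 7, 8, 9] / [3, 5] / [4] / [6];  Q = [1, 3, 6, 7, 8] / [2, 4] / [5] / [9]
Final shape: (5, 2, 1, 1).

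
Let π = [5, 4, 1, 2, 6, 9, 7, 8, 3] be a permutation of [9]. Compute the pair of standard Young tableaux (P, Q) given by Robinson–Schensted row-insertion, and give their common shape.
P = [1, 2, 3, 7, 8] / [4, 6] / [5, 9];  Q = [1, 4, 5, 6, 8] / [2, 7] / [3, 9];  common shape = (5, 2, 2)

Row-insert the values π_1, π_2, … into P one at a time, bumping the leftmost entry strictly greater than the inserted value down to the next row. The recording tableau Q records, in position (i, j), the step at which that cell was added to P.
  Insert 5 (step 1): P = [5];  Q = [1]
  Insert 4 (step 2): P = [4] / [5];  Q = [1] / [2]
  Insert 1 (step 3): P = [1] / [4] / [5];  Q = [1] / [2] / [3]
  Insert 2 (step 4): P = [1, 2] / [4] / [5];  Q = [1, 4] / [2] / [3]
  Insert 6 (step 5): P = [1, 2, 6] / [4] / [5];  Q = [1, 4, 5] / [2] / [3]
  Insert 9 (step 6): P = [1, 2, 6, 9] / [4] / [5];  Q = [1, 4, 5, 6] / [2] / [3]
  Insert 7 (step 7): P = [1, 2, 6, 7] / [4, 9] / [5];  Q = [1, 4, 5, 6] / [2, 7] / [3]
  Insert 8 (step 8): P = [1, 2, 6, 7, 8] / [4, 9] / [5];  Q = [1, 4, 5, 6, 8] / [2, 7] / [3]
  Insert 3 (step 9): P = [1, 2, 3, 7, 8] / [4, 6] / [5, 9];  Q = [1, 4, 5, 6, 8] / [2, 7] / [3, 9]
Final shape: (5, 2, 2).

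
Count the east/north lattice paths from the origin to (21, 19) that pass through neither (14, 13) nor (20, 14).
Number of paths = 89352960360

Inclusion–exclusion. Total paths: C(40, 21) = 131282408400. Through P₁: C(27, 14)·C(13, 7) = 34420042800. Through P₂: C(34, 20)·C(6, 1) = 8351853840. Since P₁ is strictly southwest of P₂, a monotone path through both must visit P₁ then P₂; paths through both = C(27, 14)·C(7, 6)·C(6, 1) = 842448600. Avoid both = 131282408400 − 34420042800 − 8351853840 + 842448600 = 89352960360.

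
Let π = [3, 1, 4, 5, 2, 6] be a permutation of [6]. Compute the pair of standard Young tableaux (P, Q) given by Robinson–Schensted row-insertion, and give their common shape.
P = [1, 2, 5, 6] / [3, 4];  Q = [1, 3, 4, 6] / [2, 5];  common shape = (4, 2)

Row-insert the values π_1, π_2, … into P one at a time, bumping the leftmost entry strictly greater than the inserted value down to the next row. The recording tableau Q records, in position (i, j), the step at which that cell was added to P.
  Insert 3 (step 1): P = [3];  Q = [1]
  Insert 1 (step 2): P = [1] / [3];  Q = [1] / [2]
  Insert 4 (step 3): P = [1, 4] / [3];  Q = [1, 3] / [2]
  Insert 5 (step 4): P = [1, 4, 5] / [3];  Q = [1, 3, 4] / [2]
  Insert 2 (step 5): P = [1, 2, 5] / [3, 4];  Q = [1, 3, 4] / [2, 5]
  Insert 6 (step 6): P = [1, 2, 5, 6] / [3, 4];  Q = [1, 3, 4, 6] / [2, 5]
Final shape: (4, 2).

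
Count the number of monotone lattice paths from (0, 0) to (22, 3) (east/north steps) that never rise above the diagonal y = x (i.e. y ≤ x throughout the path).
Number of paths = 2000

By the reflection principle (André's argument), the number of monotone paths to (22, 3) with n ≤ m that never go above y = x is C(25, 22) − C(25, 23) = 2300 − 300 = 2000.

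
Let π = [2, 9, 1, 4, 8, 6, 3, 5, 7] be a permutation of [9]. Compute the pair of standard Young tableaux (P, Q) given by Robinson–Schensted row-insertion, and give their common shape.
P = [1, 3, 5, 7] / [2, 4, 6] / [8] / [9];  Q = [1, 2, 5, 9] / [3, 4, 8] / [6] / [7];  common shape = (4, 3, 1, 1)

Row-insert the values π_1, π_2, … into P one at a time, bumping the leftmost entry strictly greater than the inserted value down to the next row. The recording tableau Q records, in position (i, j), the step at which that cell was added to P.
  Insert 2 (step 1): P = [2];  Q = [1]
  Insert 9 (step 2): P = [2, 9];  Q = [1, 2]
  Insert 1 (step 3): P = [1, 9] / [2];  Q = [1, 2] / [3]
  Insert 4 (step 4): P = [1, 4] / [2, 9];  Q = [1, 2] / [3, 4]
  Insert 8 (step 5): P = [1, 4, 8] / [2, 9];  Q = [1, 2, 5] / [3, 4]
  Insert 6 (step 6): P = [1, 4, 6] / [2, 8] / [9];  Q = [1, 2, 5] / [3, 4] / [6]
  Insert 3 (step 7): P = [1, 3, 6] / [2, 4] / [8] / [9];  Q = [1, 2, 5] / [3, 4] / [6] / [7]
  Insert 5 (step 8): P = [1, 3, 5] / [2, 4, 6] / [8] / [9];  Q = [1, 2, 5] / [3, 4, 8] / [6] / [7]
  Insert 7 (step 9): P = [1, 3, 5, 7] / [2, 4, 6] / [8] / [9];  Q = [1, 2, 5, 9] / [3, 4, 8] / [6] / [7]
Final shape: (4, 3, 1, 1).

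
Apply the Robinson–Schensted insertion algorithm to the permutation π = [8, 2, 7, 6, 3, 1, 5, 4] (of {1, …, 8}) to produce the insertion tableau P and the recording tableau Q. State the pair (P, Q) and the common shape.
P = [1, 3, 4] / [2, 5] / [6] / [7] / [8];  Q = [1, 3, 7] / [2, 8] / [4] / [5] / [6];  common shape = (3, 2, 1, 1, 1)

Row-insert the values π_1, π_2, … into P one at a time, bumping the leftmost entry strictly greater than the inserted value down to the next row. The recording tableau Q records, in position (i, j), the step at which that cell was added to P.
  Insert 8 (step 1): P = [8];  Q = [1]
  Insert 2 (step 2): P = [2] / [8];  Q = [1] / [2]
  Insert 7 (step 3): P = [2, 7] / [8];  Q = [1, 3] / [2]
  Insert 6 (step 4): P = [2, 6] / [7] / [8];  Q = [1, 3] / [2] / [4]
  Insert 3 (step 5): P = [2, 3] / [6] / [7] / [8];  Q = [1, 3] / [2] / [4] / [5]
  Insert 1 (step 6): P = [1, 3] / [2] / [6] / [7] / [8];  Q = [1, 3] / [2] / [4] / [5] / [6]
  Insert 5 (step 7): P = [1, 3, 5] / [2] / [6] / [7] / [8];  Q = [1, 3, 7] / [2] / [4] / [5] / [6]
  Insert 4 (step 8): P = [1, 3, 4] / [2, 5] / [6] / [7] / [8];  Q = [1, 3, 7] / [2, 8] / [4] / [5] / [6]
Final shape: (3, 2, 1, 1, 1).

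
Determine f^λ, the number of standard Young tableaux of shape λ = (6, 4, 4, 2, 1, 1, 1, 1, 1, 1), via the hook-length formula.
# SYT of shape (6, 4, 4, 2, 1, 1, 1, 1, 1, 1) = 855512658

Hook-length formula: f^λ = n! / Π hook(c), product over all cells c of the Young diagram. For λ = (6, 4, 4, 2, 1, 1, 1, 1, 1, 1), n = 22 boxes. Hook lengths by row (left-to-right, top-to-bottom): [15, 8, 6, 5, 2, 1]; [12, 5, 3, 2]; [11, 4, 2, 1]; [8, 1]; [6]; [5]; [4]; [3]; [2]; [1]. Product of hooks = 1313832960000. So f^λ = 22! / 1313832960000 = 1124000727777607680000 / 1313832960000 = 855512658.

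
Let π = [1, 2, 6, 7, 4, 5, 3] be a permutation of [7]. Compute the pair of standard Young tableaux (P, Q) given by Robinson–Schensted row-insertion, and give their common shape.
P = [1, 2, 3, 5] / [4, 7] / [6];  Q = [1, 2, 3, 4] / [5, 6] / [7];  common shape = (4, 2, 1)

Row-insert the values π_1, π_2, … into P one at a time, bumping the leftmost entry strictly greater than the inserted value down to the next row. The recording tableau Q records, in position (i, j), the step at which that cell was added to P.
  Insert 1 (step 1): P = [1];  Q = [1]
  Insert 2 (step 2): P = [1, 2];  Q = [1, 2]
  Insert 6 (step 3): P = [1, 2, 6];  Q = [1, 2, 3]
  Insert 7 (step 4): P = [1, 2, 6, 7];  Q = [1, 2, 3, 4]
  Insert 4 (step 5): P = [1, 2, 4, 7] / [6];  Q = [1, 2, 3, 4] / [5]
  Insert 5 (step 6): P = [1, 2, 4, 5] / [6, 7];  Q = [1, 2, 3, 4] / [5, 6]
  Insert 3 (step 7): P = [1, 2, 3, 5] / [4, 7] / [6];  Q = [1, 2, 3, 4] / [5, 6] / [7]
Final shape: (4, 2, 1).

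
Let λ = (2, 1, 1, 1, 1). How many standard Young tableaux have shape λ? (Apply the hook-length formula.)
# SYT of shape (2, 1, 1, 1, 1) = 5

Hook-length formula: f^λ = n! / Π hook(c), product over all cells c of the Young diagram. For λ = (2, 1, 1, 1, 1), n = 6 boxes. Hook lengths by row (left-to-right, top-to-bottom): [6, 1]; [4]; [3]; [2]; [1]. Product of hooks = 144. So f^λ = 6! / 144 = 720 / 144 = 5.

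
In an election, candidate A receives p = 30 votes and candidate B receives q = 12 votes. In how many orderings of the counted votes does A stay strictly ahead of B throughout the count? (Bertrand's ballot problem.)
Strict-lead orderings = 4739192952

Total orderings of the 42 votes with 30 for A: C(42, 30) = 11058116888. By the Bertrand ballot formula (Cycle Lemma / reflection principle), the number of orderings in which A is strictly ahead of B throughout is (p − q)/(p + q) · C(p + q, p) = (30 − 12)/(30 + 12) · 11058116888 = 4739192952.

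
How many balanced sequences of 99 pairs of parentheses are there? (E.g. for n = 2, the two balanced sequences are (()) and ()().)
C_99 = 227508830794229349661819540395688853956041682601541047340

These balanced parentheses are counted by the Catalan number C_n = (1/(n + 1)) · C(2n, n). For n = 99: C_99 = (1/100) · C(198, 99) = 22750883079422934966181954039568885395604168260154104734000/100 = 227508830794229349661819540395688853956041682601541047340.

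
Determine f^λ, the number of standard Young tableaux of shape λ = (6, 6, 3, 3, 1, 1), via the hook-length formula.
# SYT of shape (6, 6, 3, 3, 1, 1) = 90698400

Hook-length formula: f^λ = n! / Π hook(c), product over all cells c of the Young diagram. For λ = (6, 6, 3, 3, 1, 1), n = 20 boxes. Hook lengths by row (left-to-right, top-to-bottom): [11, 8, 7, 4, 3, 2]; [10, 7, 6, 3, 2, 1]; [6, 3, 2]; [5, 2, 1]; [2]; [1]. Product of hooks = 26824089600. So f^λ = 20! / 26824089600 = 2432902008176640000 / 26824089600 = 90698400.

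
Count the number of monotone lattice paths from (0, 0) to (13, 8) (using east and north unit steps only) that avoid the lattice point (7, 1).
Number of paths = 189762

Total paths from (0, 0) to (13, 8): C(21, 13) = 203490. Paths through (7, 1): (paths (0, 0) → (7, 1)) × (paths (7, 1) → (13, 8)) = C(8, 7) · C(13, 6) = 8 · 1716 = 13728. Avoidance count = 203490 − 13728 = 189762.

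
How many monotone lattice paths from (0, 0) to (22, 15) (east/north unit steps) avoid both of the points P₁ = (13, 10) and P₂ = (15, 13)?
Number of paths = 6137725628

Inclusion–exclusion. Total paths: C(37, 22) = 9364199760. Through P₁: C(23, 13)·C(14, 9) = 2290420132. Through P₂: C(28, 15)·C(9, 7) = 1347917760. Since P₁ is strictly southwest of P₂, a monotone path through both must visit P₁ then P₂; paths through both = C(23, 13)·C(5, 2)·C(9, 7) = 411863760. Avoid both = 9364199760 − 2290420132 − 1347917760 + 411863760 = 6137725628.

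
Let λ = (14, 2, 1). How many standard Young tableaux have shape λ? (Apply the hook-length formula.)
# SYT of shape (14, 2, 1) = 1105

Hook-length formula: f^λ = n! / Π hook(c), product over all cells c of the Young diagram. For λ = (14, 2, 1), n = 17 boxes. Hook lengths by row (left-to-right, top-to-bottom): [16, 14, 12, 11, 10, 9, 8, 7, 6, 5, 4, 3, 2, 1]; [3, 1]; [1]. Product of hooks = 321889075200. So f^λ = 17! / 321889075200 = 355687428096000 / 321889075200 = 1105.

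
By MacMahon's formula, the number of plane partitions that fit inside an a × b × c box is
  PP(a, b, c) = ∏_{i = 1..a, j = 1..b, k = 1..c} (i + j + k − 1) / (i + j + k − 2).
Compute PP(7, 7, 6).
PP(7, 7, 6) = 872299918503728

Evaluate the triple product over i = 1..7, j = 1..7, k = 1..6. The factors are (2/1) · (3/2) · (4/3) · (5/4) · (6/5) · (7/6) · (3/2) · (4/3) · … (294 factors total). The numerators and denominators telescope so the product is an integer; carrying out the multiplication exactly gives PP(7, 7, 6) = 872299918503728.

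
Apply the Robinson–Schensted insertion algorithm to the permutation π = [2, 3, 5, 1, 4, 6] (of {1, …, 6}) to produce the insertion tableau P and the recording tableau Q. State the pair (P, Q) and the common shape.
P = [1, 3, 4, 6] / [2, 5];  Q = [1, 2, 3, 6] / [4, 5];  common shape = (4, 2)

Row-insert the values π_1, π_2, … into P one at a time, bumping the leftmost entry strictly greater than the inserted value down to the next row. The recording tableau Q records, in position (i, j), the step at which that cell was added to P.
  Insert 2 (step 1): P = [2];  Q = [1]
  Insert 3 (step 2): P = [2, 3];  Q = [1, 2]
  Insert 5 (step 3): P = [2, 3, 5];  Q = [1, 2, 3]
  Insert 1 (step 4): P = [1, 3, 5] / [2];  Q = [1, 2, 3] / [4]
  Insert 4 (step 5): P = [1, 3, 4] / [2, 5];  Q = [1, 2, 3] / [4, 5]
  Insert 6 (step 6): P = [1, 3, 4, 6] / [2, 5];  Q = [1, 2, 3, 6] / [4, 5]
Final shape: (4, 2).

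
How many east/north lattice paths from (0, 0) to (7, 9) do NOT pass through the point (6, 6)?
Number of paths = 7744

Total paths from (0, 0) to (7, 9): C(16, 7) = 11440. Paths through (6, 6): (paths (0, 0) → (6, 6)) × (paths (6, 6) → (7, 9)) = C(12, 6) · C(4, 1) = 924 · 4 = 3696. Avoidance count = 11440 − 3696 = 7744.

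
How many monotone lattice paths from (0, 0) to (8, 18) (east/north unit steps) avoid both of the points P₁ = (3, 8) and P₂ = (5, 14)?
Number of paths = 821500

Inclusion–exclusion. Total paths: C(26, 8) = 1562275. Through P₁: C(11, 3)·C(15, 5) = 495495. Through P₂: C(19, 5)·C(7, 3) = 406980. Since P₁ is strictly southwest of P₂, a monotone path through both must visit P₁ then P₂; paths through both = C(11, 3)·C(8, 2)·C(7, 3) = 161700. Avoid both = 1562275 − 495495 − 406980 + 161700 = 821500.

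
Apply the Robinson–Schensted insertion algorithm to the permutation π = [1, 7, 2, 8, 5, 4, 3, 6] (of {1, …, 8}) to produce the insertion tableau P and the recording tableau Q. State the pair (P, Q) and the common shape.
P = [1, 2, 3, 6] / [4, 8] / [5] / [7];  Q = [1, 2, 4, 8] / [3, 5] / [6] / [7];  common shape = (4, 2, 1, 1)

Row-insert the values π_1, π_2, … into P one at a time, bumping the leftmost entry strictly greater than the inserted value down to the next row. The recording tableau Q records, in position (i, j), the step at which that cell was added to P.
  Insert 1 (step 1): P = [1];  Q = [1]
  Insert 7 (step 2): P = [1, 7];  Q = [1, 2]
  Insert 2 (step 3): P = [1, 2] / [7];  Q = [1, 2] / [3]
  Insert 8 (step 4): P = [1, 2, 8] / [7];  Q = [1, 2, 4] / [3]
  Insert 5 (step 5): P = [1, 2, 5] / [7, 8];  Q = [1, 2, 4] / [3, 5]
  Insert 4 (step 6): P = [1, 2, 4] / [5, 8] / [7];  Q = [1, 2, 4] / [3, 5] / [6]
  Insert 3 (step 7): P = [1, 2, 3] / [4, 8] / [5] / [7];  Q = [1, 2, 4] / [3, 5] / [6] / [7]
  Insert 6 (step 8): P = [1, 2, 3, 6] / [4, 8] / [5] / [7];  Q = [1, 2, 4, 8] / [3, 5] / [6] / [7]
Final shape: (4, 2, 1, 1).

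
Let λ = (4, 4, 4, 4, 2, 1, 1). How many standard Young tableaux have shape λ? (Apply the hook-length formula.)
# SYT of shape (4, 4, 4, 4, 2, 1, 1) = 24942060

Hook-length formula: f^λ = n! / Π hook(c), product over all cells c of the Young diagram. For λ = (4, 4, 4, 4, 2, 1, 1), n = 20 boxes. Hook lengths by row (left-to-right, top-to-bottom): [10, 7, 5, 4]; [9, 6, 4, 3]; [8, 5, 3, 2]; [7, 4, 2, 1]; [4, 1]; [2]; [1]. Product of hooks = 97542144000. So f^λ = 20! / 97542144000 = 2432902008176640000 / 97542144000 = 24942060.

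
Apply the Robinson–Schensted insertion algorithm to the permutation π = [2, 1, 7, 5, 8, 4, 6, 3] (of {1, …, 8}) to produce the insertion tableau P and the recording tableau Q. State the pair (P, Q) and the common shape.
P = [1, 3, 6] / [2, 4, 8] / [5] / [7];  Q = [1, 3, 5] / [2, 4, 7] / [6] / [8];  common shape = (3, 3, 1, 1)

Row-insert the values π_1, π_2, … into P one at a time, bumping the leftmost entry strictly greater than the inserted value down to the next row. The recording tableau Q records, in position (i, j), the step at which that cell was added to P.
  Insert 2 (step 1): P = [2];  Q = [1]
  Insert 1 (step 2): P = [1] / [2];  Q = [1] / [2]
  Insert 7 (step 3): P = [1, 7] / [2];  Q = [1, 3] / [2]
  Insert 5 (step 4): P = [1, 5] / [2, 7];  Q = [1, 3] / [2, 4]
  Insert 8 (step 5): P = [1, 5, 8] / [2, 7];  Q = [1, 3, 5] / [2, 4]
  Insert 4 (step 6): P = [1, 4, 8] / [2, 5] / [7];  Q = [1, 3, 5] / [2, 4] / [6]
  Insert 6 (step 7): P = [1, 4, 6] / [2, 5, 8] / [7];  Q = [1, 3, 5] / [2, 4, 7] / [6]
  Insert 3 (step 8): P = [1, 3, 6] / [2, 4, 8] / [5] / [7];  Q = [1, 3, 5] / [2, 4, 7] / [6] / [8]
Final shape: (3, 3, 1, 1).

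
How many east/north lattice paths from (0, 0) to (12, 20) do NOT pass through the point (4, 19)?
Number of paths = 225713145

Total paths from (0, 0) to (12, 20): C(32, 12) = 225792840. Paths through (4, 19): (paths (0, 0) → (4, 19)) × (paths (4, 19) → (12, 20)) = C(23, 4) · C(9, 8) = 8855 · 9 = 79695. Avoidance count = 225792840 − 79695 = 225713145.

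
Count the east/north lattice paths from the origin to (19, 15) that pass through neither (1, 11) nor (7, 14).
Number of paths = 1854381204

Inclusion–exclusion. Total paths: C(34, 19) = 1855967520. Through P₁: C(12, 1)·C(22, 18) = 87780. Through P₂: C(21, 7)·C(13, 12) = 1511640. Since P₁ is strictly southwest of P₂, a monotone path through both must visit P₁ then P₂; paths through both = C(12, 1)·C(9, 6)·C(13, 12) = 13104. Avoid both = 1855967520 − 87780 − 1511640 + 13104 = 1854381204.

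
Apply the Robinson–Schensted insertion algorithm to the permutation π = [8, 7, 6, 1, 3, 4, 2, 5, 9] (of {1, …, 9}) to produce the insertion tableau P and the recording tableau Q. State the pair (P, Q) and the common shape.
P = [1, 2, 4, 5, 9] / [3] / [6] / [7] / [8];  Q = [1, 5, 6, 8, 9] / [2] / [3] / [4] / [7];  common shape = (5, 1, 1, 1, 1)

Row-insert the values π_1, π_2, … into P one at a time, bumping the leftmost entry strictly greater than the inserted value down to the next row. The recording tableau Q records, in position (i, j), the step at which that cell was added to P.
  Insert 8 (step 1): P = [8];  Q = [1]
  Insert 7 (step 2): P = [7] / [8];  Q = [1] / [2]
  Insert 6 (step 3): P = [6] / [7] / [8];  Q = [1] / [2] / [3]
  Insert 1 (step 4): P = [1] / [6] / [7] / [8];  Q = [1] / [2] / [3] / [4]
  Insert 3 (step 5): P = [1, 3] / [6] / [7] / [8];  Q = [1, 5] / [2] / [3] / [4]
  Insert 4 (step 6): P = [1, 3, 4] / [6] / [7] / [8];  Q = [1, 5, 6] / [2] / [3] / [4]
  Insert 2 (step 7): P = [1, 2, 4] / [3] / [6] / [7] / [8];  Q = [1, 5, 6] / [2] / [3] / [4] / [7]
  Insert 5 (step 8): P = [1, 2, 4, 5] / [3] / [6] / [7] / [8];  Q = [1, 5, 6, 8] / [2] / [3] / [4] / [7]
  Insert 9 (step 9): P = [1, 2, 4, 5, 9] / [3] / [6] / [7] / [8];  Q = [1, 5, 6, 8, 9] / [2] / [3] / [4] / [7]
Final shape: (5, 1, 1, 1, 1).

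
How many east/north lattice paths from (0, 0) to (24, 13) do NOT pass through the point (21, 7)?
Number of paths = 3463007940

Total paths from (0, 0) to (24, 13): C(37, 24) = 3562467300. Paths through (21, 7): (paths (0, 0) → (21, 7)) × (paths (21, 7) → (24, 13)) = C(28, 21) · C(9, 3) = 1184040 · 84 = 99459360. Avoidance count = 3562467300 − 99459360 = 3463007940.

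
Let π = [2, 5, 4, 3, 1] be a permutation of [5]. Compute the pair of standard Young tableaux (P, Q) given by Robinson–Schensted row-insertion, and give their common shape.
P = [1, 3] / [2] / [4] / [5];  Q = [1, 2] / [3] / [4] / [5];  common shape = (2, 1, 1, 1)

Row-insert the values π_1, π_2, … into P one at a time, bumping the leftmost entry strictly greater than the inserted value down to the next row. The recording tableau Q records, in position (i, j), the step at which that cell was added to P.
  Insert 2 (step 1): P = [2];  Q = [1]
  Insert 5 (step 2): P = [2, 5];  Q = [1, 2]
  Insert 4 (step 3): P = [2, 4] / [5];  Q = [1, 2] / [3]
  Insert 3 (step 4): P = [2, 3] / [4] / [5];  Q = [1, 2] / [3] / [4]
  Insert 1 (step 5): P = [1, 3] / [2] / [4] / [5];  Q = [1, 2] / [3] / [4] / [5]
Final shape: (2, 1, 1, 1).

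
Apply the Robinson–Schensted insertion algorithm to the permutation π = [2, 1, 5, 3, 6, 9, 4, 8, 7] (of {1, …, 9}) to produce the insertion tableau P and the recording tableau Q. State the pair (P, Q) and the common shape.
P = [1, 3, 4, 7] / [2, 5, 6, 8] / [9];  Q = [1, 3, 5, 6] / [2, 4, 7, 8] / [9];  common shape = (4, 4, 1)

Row-insert the values π_1, π_2, … into P one at a time, bumping the leftmost entry strictly greater than the inserted value down to the next row. The recording tableau Q records, in position (i, j), the step at which that cell was added to P.
  Insert 2 (step 1): P = [2];  Q = [1]
  Insert 1 (step 2): P = [1] / [2];  Q = [1] / [2]
  Insert 5 (step 3): P = [1, 5] / [2];  Q = [1, 3] / [2]
  Insert 3 (step 4): P = [1, 3] / [2, 5];  Q = [1, 3] / [2, 4]
  Insert 6 (step 5): P = [1, 3, 6] / [2, 5];  Q = [1, 3, 5] / [2, 4]
  Insert 9 (step 6): P = [1, 3, 6, 9] / [2, 5];  Q = [1, 3, 5, 6] / [2, 4]
  Insert 4 (step 7): P = [1, 3, 4, 9] / [2, 5, 6];  Q = [1, 3, 5, 6] / [2, 4, 7]
  Insert 8 (step 8): P = [1, 3, 4, 8] / [2, 5, 6, 9];  Q = [1, 3, 5, 6] / [2, 4, 7, 8]
  Insert 7 (step 9): P = [1, 3, 4, 7] / [2, 5, 6, 8] / [9];  Q = [1, 3, 5, 6] / [2, 4, 7, 8] / [9]
Final shape: (4, 4, 1).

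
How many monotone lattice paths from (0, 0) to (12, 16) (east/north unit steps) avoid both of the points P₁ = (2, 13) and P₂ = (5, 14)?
Number of paths = 29988237

Inclusion–exclusion. Total paths: C(28, 12) = 30421755. Through P₁: C(15, 2)·C(13, 10) = 30030. Through P₂: C(19, 5)·C(9, 7) = 418608. Since P₁ is strictly southwest of P₂, a monotone path through both must visit P₁ then P₂; paths through both = C(15, 2)·C(4, 3)·C(9, 7) = 15120. Avoid both = 30421755 − 30030 − 418608 + 15120 = 29988237.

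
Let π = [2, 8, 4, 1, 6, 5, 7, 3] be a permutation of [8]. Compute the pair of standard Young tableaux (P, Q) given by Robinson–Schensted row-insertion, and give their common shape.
P = [1, 3, 5, 7] / [2, 4] / [6] / [8];  Q = [1, 2, 5, 7] / [3, 6] / [4] / [8];  common shape = (4, 2, 1, 1)

Row-insert the values π_1, π_2, … into P one at a time, bumping the leftmost entry strictly greater than the inserted value down to the next row. The recording tableau Q records, in position (i, j), the step at which that cell was added to P.
  Insert 2 (step 1): P = [2];  Q = [1]
  Insert 8 (step 2): P = [2, 8];  Q = [1, 2]
  Insert 4 (step 3): P = [2, 4] / [8];  Q = [1, 2] / [3]
  Insert 1 (step 4): P = [1, 4] / [2] / [8];  Q = [1, 2] / [3] / [4]
  Insert 6 (step 5): P = [1, 4, 6] / [2] / [8];  Q = [1, 2, 5] / [3] / [4]
  Insert 5 (step 6): P = [1, 4, 5] / [2, 6] / [8];  Q = [1, 2, 5] / [3, 6] / [4]
  Insert 7 (step 7): P = [1, 4, 5, 7] / [2, 6] / [8];  Q = [1, 2, 5, 7] / [3, 6] / [4]
  Insert 3 (step 8): P = [1, 3, 5, 7] / [2, 4] / [6] / [8];  Q = [1, 2, 5, 7] / [3, 6] / [4] / [8]
Final shape: (4, 2, 1, 1).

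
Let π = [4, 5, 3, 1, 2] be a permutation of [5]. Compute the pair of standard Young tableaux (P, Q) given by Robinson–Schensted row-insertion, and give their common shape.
P = [1, 2] / [3, 5] / [4];  Q = [1, 2] / [3, 5] / [4];  common shape = (2, 2, 1)

Row-insert the values π_1, π_2, … into P one at a time, bumping the leftmost entry strictly greater than the inserted value down to the next row. The recording tableau Q records, in position (i, j), the step at which that cell was added to P.
  Insert 4 (step 1): P = [4];  Q = [1]
  Insert 5 (step 2): P = [4, 5];  Q = [1, 2]
  Insert 3 (step 3): P = [3, 5] / [4];  Q = [1, 2] / [3]
  Insert 1 (step 4): P = [1, 5] / [3] / [4];  Q = [1, 2] / [3] / [4]
  Insert 2 (step 5): P = [1, 2] / [3, 5] / [4];  Q = [1, 2] / [3, 5] / [4]
Final shape: (2, 2, 1).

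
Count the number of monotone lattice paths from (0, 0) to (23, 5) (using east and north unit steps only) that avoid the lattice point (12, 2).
Number of paths = 65156

Total paths from (0, 0) to (23, 5): C(28, 23) = 98280. Paths through (12, 2): (paths (0, 0) → (12, 2)) × (paths (12, 2) → (23, 5)) = C(14, 12) · C(14, 11) = 91 · 364 = 33124. Avoidance count = 98280 − 33124 = 65156.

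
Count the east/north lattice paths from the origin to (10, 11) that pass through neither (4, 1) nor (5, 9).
Number of paths = 271579

Inclusion–exclusion. Total paths: C(21, 10) = 352716. Through P₁: C(5, 4)·C(16, 6) = 40040. Through P₂: C(14, 5)·C(7, 5) = 42042. Since P₁ is strictly southwest of P₂, a monotone path through both must visit P₁ then P₂; paths through both = C(5, 4)·C(9, 1)·C(7, 5) = 945. Avoid both = 352716 − 40040 − 42042 + 945 = 271579.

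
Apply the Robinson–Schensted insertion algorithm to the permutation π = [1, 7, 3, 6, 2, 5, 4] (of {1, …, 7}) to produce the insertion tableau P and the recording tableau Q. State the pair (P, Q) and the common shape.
P = [1, 2, 4] / [3, 5] / [6] / [7];  Q = [1, 2, 4] / [3, 6] / [5] / [7];  common shape = (3, 2, 1, 1)

Row-insert the values π_1, π_2, … into P one at a time, bumping the leftmost entry strictly greater than the inserted value down to the next row. The recording tableau Q records, in position (i, j), the step at which that cell was added to P.
  Insert 1 (step 1): P = [1];  Q = [1]
  Insert 7 (step 2): P = [1, 7];  Q = [1, 2]
  Insert 3 (step 3): P = [1, 3] / [7];  Q = [1, 2] / [3]
  Insert 6 (step 4): P = [1, 3, 6] / [7];  Q = [1, 2, 4] / [3]
  Insert 2 (step 5): P = [1, 2, 6] / [3] / [7];  Q = [1, 2, 4] / [3] / [5]
  Insert 5 (step 6): P = [1, 2, 5] / [3, 6] / [7];  Q = [1, 2, 4] / [3, 6] / [5]
  Insert 4 (step 7): P = [1, 2, 4] / [3, 5] / [6] / [7];  Q = [1, 2, 4] / [3, 6] / [5] / [7]
Final shape: (3, 2, 1, 1).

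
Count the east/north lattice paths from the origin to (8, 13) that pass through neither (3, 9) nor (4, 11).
Number of paths = 165195

Inclusion–exclusion. Total paths: C(21, 8) = 203490. Through P₁: C(12, 3)·C(9, 5) = 27720. Through P₂: C(15, 4)·C(6, 4) = 20475. Since P₁ is strictly southwest of P₂, a monotone path through both must visit P₁ then P₂; paths through both = C(12, 3)·C(3, 1)·C(6, 4) = 9900. Avoid both = 203490 − 27720 − 20475 + 9900 = 165195.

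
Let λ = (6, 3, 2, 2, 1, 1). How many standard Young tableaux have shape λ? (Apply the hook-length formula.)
# SYT of shape (6, 3, 2, 2, 1, 1) = 221130

Hook-length formula: f^λ = n! / Π hook(c), product over all cells c of the Young diagram. For λ = (6, 3, 2, 2, 1, 1), n = 15 boxes. Hook lengths by row (left-to-right, top-to-bottom): [11, 8, 5, 3, 2, 1]; [7, 4, 1]; [5, 2]; [4, 1]; [2]; [1]. Product of hooks = 5913600. So f^λ = 15! / 5913600 = 1307674368000 / 5913600 = 221130.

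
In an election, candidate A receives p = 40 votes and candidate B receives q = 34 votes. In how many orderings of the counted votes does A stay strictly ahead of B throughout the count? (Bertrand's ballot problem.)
Strict-lead orderings = 111342333555814221882

Total orderings of the 74 votes with 40 for A: C(74, 40) = 1373222113855042069878. By the Bertrand ballot formula (Cycle Lemma / reflection principle), the number of orderings in which A is strictly ahead of B throughout is (p − q)/(p + q) · C(p + q, p) = (40 − 34)/(40 + 34) · 1373222113855042069878 = 111342333555814221882.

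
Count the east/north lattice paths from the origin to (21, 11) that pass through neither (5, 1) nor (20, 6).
Number of paths = 96330834

Inclusion–exclusion. Total paths: C(32, 21) = 129024480. Through P₁: C(6, 5)·C(26, 16) = 31870410. Through P₂: C(26, 20)·C(6, 1) = 1381380. Since P₁ is strictly southwest of P₂, a monotone path through both must visit P₁ then P₂; paths through both = C(6, 5)·C(20, 15)·C(6, 1) = 558144. Avoid both = 129024480 − 31870410 − 1381380 + 558144 = 96330834.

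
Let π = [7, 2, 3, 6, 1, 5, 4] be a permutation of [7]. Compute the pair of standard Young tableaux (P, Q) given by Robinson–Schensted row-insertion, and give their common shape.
P = [1, 3, 4] / [2, 5] / [6] / [7];  Q = [1, 3, 4] / [2, 6] / [5] / [7];  common shape = (3, 2, 1, 1)

Row-insert the values π_1, π_2, … into P one at a time, bumping the leftmost entry strictly greater than the inserted value down to the next row. The recording tableau Q records, in position (i, j), the step at which that cell was added to P.
  Insert 7 (step 1): P = [7];  Q = [1]
  Insert 2 (step 2): P = [2] / [7];  Q = [1] / [2]
  Insert 3 (step 3): P = [2, 3] / [7];  Q = [1, 3] / [2]
  Insert 6 (step 4): P = [2, 3, 6] / [7];  Q = [1, 3, 4] / [2]
  Insert 1 (step 5): P = [1, 3, 6] / [2] / [7];  Q = [1, 3, 4] / [2] / [5]
  Insert 5 (step 6): P = [1, 3, 5] / [2, 6] / [7];  Q = [1, 3, 4] / [2, 6] / [5]
  Insert 4 (step 7): P = [1, 3, 4] / [2, 5] / [6] / [7];  Q = [1, 3, 4] / [2, 6] / [5] / [7]
Final shape: (3, 2, 1, 1).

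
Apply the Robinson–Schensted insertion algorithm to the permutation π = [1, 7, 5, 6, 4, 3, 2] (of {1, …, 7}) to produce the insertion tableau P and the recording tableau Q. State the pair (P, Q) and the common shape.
P = [1, 2, 6] / [3] / [4] / [5] / [7];  Q = [1, 2, 4] / [3] / [5] / [6] / [7];  common shape = (3, 1, 1, 1, 1)

Row-insert the values π_1, π_2, … into P one at a time, bumping the leftmost entry strictly greater than the inserted value down to the next row. The recording tableau Q records, in position (i, j), the step at which that cell was added to P.
  Insert 1 (step 1): P = [1];  Q = [1]
  Insert 7 (step 2): P = [1, 7];  Q = [1, 2]
  Insert 5 (step 3): P = [1, 5] / [7];  Q = [1, 2] / [3]
  Insert 6 (step 4): P = [1, 5, 6] / [7];  Q = [1, 2, 4] / [3]
  Insert 4 (step 5): P = [1, 4, 6] / [5] / [7];  Q = [1, 2, 4] / [3] / [5]
  Insert 3 (step 6): P = [1, 3, 6] / [4] / [5] / [7];  Q = [1, 2, 4] / [3] / [5] / [6]
  Insert 2 (step 7): P = [1, 2, 6] / [3] / [4] / [5] / [7];  Q = [1, 2, 4] / [3] / [5] / [6] / [7]
Final shape: (3, 1, 1, 1, 1).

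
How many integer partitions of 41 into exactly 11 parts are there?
p(41, 11 parts) = 4035

Partitions of n into exactly k parts are in bijection with partitions of n − k into at most k parts (subtract 1 from each part). So p(41, exactly 11) = p(30, parts ≤ 11). Computing via the recurrence p(m, j) = p(m, j−1) + p(m−j, j) gives 4035.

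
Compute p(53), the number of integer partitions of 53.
p(53) = 329931

Compute p(n) via the recurrence p(n, m) = p(n, m−1) + p(n−m, m), where p(n, m) counts partitions of n with all parts ≤ m and p(n) = p(n, n). The base cases are p(0, m) = 1 and p(n, 0) = 0 for n > 0. Filling the table yields p(53) = 329931. (Euler's pentagonal recurrence is an alternative.)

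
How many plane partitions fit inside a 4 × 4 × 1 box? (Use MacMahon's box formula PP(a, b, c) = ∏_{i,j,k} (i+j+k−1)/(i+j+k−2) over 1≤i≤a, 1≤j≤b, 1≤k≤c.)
PP(4, 4, 1) = 70

Evaluate the triple product over i = 1..4, j = 1..4, k = 1..1. The factors are (2/1) · (3/2) · (4/3) · (5/4) · (3/2) · (4/3) · (5/4) · (6/5) · … (16 factors total). The numerators and denominators telescope so the product is an integer; carrying out the multiplication exactly gives PP(4, 4, 1) = 70.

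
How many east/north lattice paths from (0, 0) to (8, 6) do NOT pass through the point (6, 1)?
Number of paths = 2856

Total paths from (0, 0) to (8, 6): C(14, 8) = 3003. Paths through (6, 1): (paths (0, 0) → (6, 1)) × (paths (6, 1) → (8, 6)) = C(7, 6) · C(7, 2) = 7 · 21 = 147. Avoidance count = 3003 − 147 = 2856.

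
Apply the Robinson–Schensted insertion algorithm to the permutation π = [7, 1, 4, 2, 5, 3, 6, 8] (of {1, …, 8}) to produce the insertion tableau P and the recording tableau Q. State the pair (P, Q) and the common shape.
P = [1, 2, 3, 6, 8] / [4, 5] / [7];  Q = [1, 3, 5, 7, 8] / [2, 6] / [4];  common shape = (5, 2, 1)

Row-insert the values π_1, π_2, … into P one at a time, bumping the leftmost entry strictly greater than the inserted value down to the next row. The recording tableau Q records, in position (i, j), the step at which that cell was added to P.
  Insert 7 (step 1): P = [7];  Q = [1]
  Insert 1 (step 2): P = [1] / [7];  Q = [1] / [2]
  Insert 4 (step 3): P = [1, 4] / [7];  Q = [1, 3] / [2]
  Insert 2 (step 4): P = [1, 2] / [4] / [7];  Q = [1, 3] / [2] / [4]
  Insert 5 (step 5): P = [1, 2, 5] / [4] / [7];  Q = [1, 3, 5] / [2] / [4]
  Insert 3 (step 6): P = [1, 2, 3] / [4, 5] / [7];  Q = [1, 3, 5] / [2, 6] / [4]
  Insert 6 (step 7): P = [1, 2, 3, 6] / [4, 5] / [7];  Q = [1, 3, 5, 7] / [2, 6] / [4]
  Insert 8 (step 8): P = [1, 2, 3, 6, 8] / [4, 5] / [7];  Q = [1, 3, 5, 7, 8] / [2, 6] / [4]
Final shape: (5, 2, 1).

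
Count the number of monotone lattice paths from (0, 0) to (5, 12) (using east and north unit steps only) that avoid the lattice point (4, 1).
Number of paths = 6128

Total paths from (0, 0) to (5, 12): C(17, 5) = 6188. Paths through (4, 1): (paths (0, 0) → (4, 1)) × (paths (4, 1) → (5, 12)) = C(5, 4) · C(12, 1) = 5 · 12 = 60. Avoidance count = 6188 − 60 = 6128.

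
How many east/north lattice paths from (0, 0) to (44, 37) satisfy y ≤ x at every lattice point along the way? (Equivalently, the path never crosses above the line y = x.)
Number of paths = 28167869114977430180160

By the reflection principle (André's argument), the number of monotone paths to (44, 37) with n ≤ m that never go above y = x is C(81, 44) − C(81, 45) = 158444263771748044763400 − 130276394656770614583240 = 28167869114977430180160.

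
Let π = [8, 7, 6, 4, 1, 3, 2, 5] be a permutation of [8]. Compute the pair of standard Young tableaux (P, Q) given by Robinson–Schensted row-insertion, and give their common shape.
P = [1, 2, 5] / [3] / [4] / [6] / [7] / [8];  Q = [1, 6, 8] / [2] / [3] / [4] / [5] / [7];  common shape = (3, 1, 1, 1, 1, 1)

Row-insert the values π_1, π_2, … into P one at a time, bumping the leftmost entry strictly greater than the inserted value down to the next row. The recording tableau Q records, in position (i, j), the step at which that cell was added to P.
  Insert 8 (step 1): P = [8];  Q = [1]
  Insert 7 (step 2): P = [7] / [8];  Q = [1] / [2]
  Insert 6 (step 3): P = [6] / [7] / [8];  Q = [1] / [2] / [3]
  Insert 4 (step 4): P = [4] / [6] / [7] / [8];  Q = [1] / [2] / [3] / [4]
  Insert 1 (step 5): P = [1] / [4] / [6] / [7] / [8];  Q = [1] / [2] / [3] / [4] / [5]
  Insert 3 (step 6): P = [1, 3] / [4] / [6] / [7] / [8];  Q = [1, 6] / [2] / [3] / [4] / [5]
  Insert 2 (step 7): P = [1, 2] / [3] / [4] / [6] / [7] / [8];  Q = [1, 6] / [2] / [3] / [4] / [5] / [7]
  Insert 5 (step 8): P = [1, 2, 5] / [3] / [4] / [6] / [7] / [8];  Q = [1, 6, 8] / [2] / [3] / [4] / [5] / [7]
Final shape: (3, 1, 1, 1, 1, 1).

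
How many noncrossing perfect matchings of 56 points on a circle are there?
C_28 = 263747951750360

These noncrossing handshakes are counted by the Catalan number C_n = (1/(n + 1)) · C(2n, n). For n = 28: C_28 = (1/29) · C(56, 28) = 7648690600760440/29 = 263747951750360.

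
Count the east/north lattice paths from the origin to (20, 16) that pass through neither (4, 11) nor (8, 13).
Number of paths = 7196823900

Inclusion–exclusion. Total paths: C(36, 20) = 7307872110. Through P₁: C(15, 4)·C(21, 16) = 27776385. Through P₂: C(21, 8)·C(15, 12) = 92587950. Since P₁ is strictly southwest of P₂, a monotone path through both must visit P₁ then P₂; paths through both = C(15, 4)·C(6, 4)·C(15, 12) = 9316125. Avoid both = 7307872110 − 27776385 − 92587950 + 9316125 = 7196823900.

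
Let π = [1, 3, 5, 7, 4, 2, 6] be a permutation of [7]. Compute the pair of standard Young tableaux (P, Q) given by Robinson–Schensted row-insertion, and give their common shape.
P = [1, 2, 4, 6] / [3, 7] / [5];  Q = [1, 2, 3, 4] / [5, 7] / [6];  common shape = (4, 2, 1)

Row-insert the values π_1, π_2, … into P one at a time, bumping the leftmost entry strictly greater than the inserted value down to the next row. The recording tableau Q records, in position (i, j), the step at which that cell was added to P.
  Insert 1 (step 1): P = [1];  Q = [1]
  Insert 3 (step 2): P = [1, 3];  Q = [1, 2]
  Insert 5 (step 3): P = [1, 3, 5];  Q = [1, 2, 3]
  Insert 7 (step 4): P = [1, 3, 5, 7];  Q = [1, 2, 3, 4]
  Insert 4 (step 5): P = [1, 3, 4, 7] / [5];  Q = [1, 2, 3, 4] / [5]
  Insert 2 (step 6): P = [1, 2, 4, 7] / [3] / [5];  Q = [1, 2, 3, 4] / [5] / [6]
  Insert 6 (step 7): P = [1, 2, 4, 6] / [3, 7] / [5];  Q = [1, 2, 3, 4] / [5, 7] / [6]
Final shape: (4, 2, 1).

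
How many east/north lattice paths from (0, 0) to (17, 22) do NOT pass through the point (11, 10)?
Number of paths = 44473297986

Total paths from (0, 0) to (17, 22): C(39, 17) = 51021117810. Paths through (11, 10): (paths (0, 0) → (11, 10)) × (paths (11, 10) → (17, 22)) = C(21, 11) · C(18, 6) = 352716 · 18564 = 6547819824. Avoidance count = 51021117810 − 6547819824 = 44473297986.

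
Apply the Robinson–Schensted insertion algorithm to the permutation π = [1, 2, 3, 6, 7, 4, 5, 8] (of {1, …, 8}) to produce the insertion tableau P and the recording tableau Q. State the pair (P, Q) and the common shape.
P = [1, 2, 3, 4, 5, 8] / [6, 7];  Q = [1, 2, 3, 4, 5, 8] / [6, 7];  common shape = (6, 2)

Row-insert the values π_1, π_2, … into P one at a time, bumping the leftmost entry strictly greater than the inserted value down to the next row. The recording tableau Q records, in position (i, j), the step at which that cell was added to P.
  Insert 1 (step 1): P = [1];  Q = [1]
  Insert 2 (step 2): P = [1, 2];  Q = [1, 2]
  Insert 3 (step 3): P = [1, 2, 3];  Q = [1, 2, 3]
  Insert 6 (step 4): P = [1, 2, 3, 6];  Q = [1, 2, 3, 4]
  Insert 7 (step 5): P = [1, 2, 3, 6, 7];  Q = [1, 2, 3, 4, 5]
  Insert 4 (step 6): P = [1, 2, 3, 4, 7] / [6];  Q = [1, 2, 3, 4, 5] / [6]
  Insert 5 (step 7): P = [1, 2, 3, 4, 5] / [6, 7];  Q = [1, 2, 3, 4, 5] / [6, 7]
  Insert 8 (step 8): P = [1, 2, 3, 4, 5, 8] / [6, 7];  Q = [1, 2, 3, 4, 5, 8] / [6, 7]
Final shape: (6, 2).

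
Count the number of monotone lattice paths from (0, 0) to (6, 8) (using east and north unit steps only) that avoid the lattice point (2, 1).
Number of paths = 2013

Total paths from (0, 0) to (6, 8): C(14, 6) = 3003. Paths through (2, 1): (paths (0, 0) → (2, 1)) × (paths (2, 1) → (6, 8)) = C(3, 2) · C(11, 4) = 3 · 330 = 990. Avoidance count = 3003 − 990 = 2013.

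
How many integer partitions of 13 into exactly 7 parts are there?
p(13, 7 parts) = 11

Partitions of n into exactly k parts ↔ partitions of n − k into at most k parts (subtract 1 from each part). For n = 13, k = 7, the partitions are: 7+1+1+1+1+1+1, 6+2+1+1+1+1+1, 5+3+1+1+1+1+1, 5+2+2+1+1+1+1, 4+4+1+1+1+1+1, 4+3+2+1+1+1+1, 4+2+2+2+1+1+1, 3+3+3+1+1+1+1, 3+3+2+2+1+1+1, 3+2+2+2+2+1+1, 2+2+2+2+2+2+1. Count = 11.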